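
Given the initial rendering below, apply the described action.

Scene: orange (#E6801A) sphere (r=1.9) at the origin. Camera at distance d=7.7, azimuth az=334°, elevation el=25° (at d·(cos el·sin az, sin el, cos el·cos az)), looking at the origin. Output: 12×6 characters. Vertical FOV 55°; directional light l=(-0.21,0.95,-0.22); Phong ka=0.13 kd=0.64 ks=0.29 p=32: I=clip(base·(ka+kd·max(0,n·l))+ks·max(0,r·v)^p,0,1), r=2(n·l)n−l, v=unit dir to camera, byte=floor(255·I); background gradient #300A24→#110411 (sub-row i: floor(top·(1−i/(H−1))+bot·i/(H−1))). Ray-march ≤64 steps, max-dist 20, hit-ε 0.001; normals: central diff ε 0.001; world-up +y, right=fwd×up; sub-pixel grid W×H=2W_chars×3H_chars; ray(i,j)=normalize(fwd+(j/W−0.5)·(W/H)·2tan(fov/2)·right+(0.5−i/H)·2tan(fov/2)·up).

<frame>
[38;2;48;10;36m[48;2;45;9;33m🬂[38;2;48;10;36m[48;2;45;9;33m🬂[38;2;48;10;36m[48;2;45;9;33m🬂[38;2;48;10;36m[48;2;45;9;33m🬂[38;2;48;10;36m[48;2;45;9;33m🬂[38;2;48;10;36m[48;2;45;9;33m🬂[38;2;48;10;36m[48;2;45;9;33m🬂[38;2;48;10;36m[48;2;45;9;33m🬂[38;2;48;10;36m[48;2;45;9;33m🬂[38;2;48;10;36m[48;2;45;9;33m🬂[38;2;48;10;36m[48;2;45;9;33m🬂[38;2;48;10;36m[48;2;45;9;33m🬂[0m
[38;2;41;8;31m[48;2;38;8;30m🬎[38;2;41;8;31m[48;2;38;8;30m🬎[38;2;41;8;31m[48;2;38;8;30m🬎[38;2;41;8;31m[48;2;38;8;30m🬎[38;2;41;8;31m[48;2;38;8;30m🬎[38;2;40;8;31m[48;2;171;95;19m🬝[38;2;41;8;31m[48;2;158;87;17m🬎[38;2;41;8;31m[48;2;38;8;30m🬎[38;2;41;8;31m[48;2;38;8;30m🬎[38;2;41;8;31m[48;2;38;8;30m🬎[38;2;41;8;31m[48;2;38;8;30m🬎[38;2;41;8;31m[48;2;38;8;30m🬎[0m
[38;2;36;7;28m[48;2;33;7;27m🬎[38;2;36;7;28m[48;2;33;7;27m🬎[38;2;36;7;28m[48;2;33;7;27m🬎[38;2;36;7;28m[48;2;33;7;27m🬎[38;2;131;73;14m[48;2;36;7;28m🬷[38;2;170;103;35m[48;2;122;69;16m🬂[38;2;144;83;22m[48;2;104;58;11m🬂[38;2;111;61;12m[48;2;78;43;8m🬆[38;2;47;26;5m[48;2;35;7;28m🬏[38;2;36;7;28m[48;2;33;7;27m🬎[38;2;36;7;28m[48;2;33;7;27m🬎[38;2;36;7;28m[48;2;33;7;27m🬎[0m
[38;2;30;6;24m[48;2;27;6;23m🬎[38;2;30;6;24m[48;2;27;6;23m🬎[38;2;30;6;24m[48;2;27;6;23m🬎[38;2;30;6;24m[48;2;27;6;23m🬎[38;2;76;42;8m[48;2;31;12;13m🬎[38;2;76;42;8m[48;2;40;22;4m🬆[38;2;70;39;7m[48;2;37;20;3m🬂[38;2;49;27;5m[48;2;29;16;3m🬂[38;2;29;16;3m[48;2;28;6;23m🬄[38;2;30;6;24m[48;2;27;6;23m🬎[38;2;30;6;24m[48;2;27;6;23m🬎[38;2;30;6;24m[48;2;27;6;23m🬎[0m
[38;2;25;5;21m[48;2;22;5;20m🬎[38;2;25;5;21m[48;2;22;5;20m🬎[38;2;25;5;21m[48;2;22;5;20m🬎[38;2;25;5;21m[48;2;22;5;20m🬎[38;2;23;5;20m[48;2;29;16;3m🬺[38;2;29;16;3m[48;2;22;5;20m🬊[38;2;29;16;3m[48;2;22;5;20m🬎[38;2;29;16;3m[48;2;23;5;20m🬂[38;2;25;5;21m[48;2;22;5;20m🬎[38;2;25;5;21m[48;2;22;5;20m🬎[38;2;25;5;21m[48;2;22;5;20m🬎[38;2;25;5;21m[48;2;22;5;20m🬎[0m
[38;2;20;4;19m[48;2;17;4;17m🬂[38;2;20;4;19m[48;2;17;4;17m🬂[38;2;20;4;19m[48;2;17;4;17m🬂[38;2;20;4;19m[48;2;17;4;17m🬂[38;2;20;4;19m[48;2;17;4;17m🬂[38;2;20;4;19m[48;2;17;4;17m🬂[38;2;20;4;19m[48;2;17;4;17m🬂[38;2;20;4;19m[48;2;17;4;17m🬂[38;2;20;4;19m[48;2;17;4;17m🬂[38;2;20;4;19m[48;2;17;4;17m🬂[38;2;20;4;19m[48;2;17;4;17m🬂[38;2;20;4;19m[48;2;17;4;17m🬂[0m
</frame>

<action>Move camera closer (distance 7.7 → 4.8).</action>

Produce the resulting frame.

<frame>
[38;2;48;10;36m[48;2;45;9;33m🬂[38;2;48;10;36m[48;2;45;9;33m🬂[38;2;48;10;36m[48;2;45;9;33m🬂[38;2;48;10;36m[48;2;45;9;33m🬂[38;2;48;10;36m[48;2;45;9;33m🬂[38;2;47;9;35m[48;2;167;92;18m🬎[38;2;47;9;35m[48;2;157;87;17m🬎[38;2;151;84;17m[48;2;46;9;34m🬏[38;2;48;10;36m[48;2;45;9;33m🬂[38;2;48;10;36m[48;2;45;9;33m🬂[38;2;48;10;36m[48;2;45;9;33m🬂[38;2;48;10;36m[48;2;45;9;33m🬂[0m
[38;2;41;8;31m[48;2;38;8;30m🬎[38;2;41;8;31m[48;2;38;8;30m🬎[38;2;41;8;31m[48;2;38;8;30m🬎[38;2;41;8;31m[48;2;145;80;16m🬆[38;2;158;88;19m[48;2;143;81;19m🬊[38;2;155;93;31m[48;2;189;127;66m🬰[38;2;146;83;22m[48;2;124;70;15m🬆[38;2;131;72;14m[48;2;113;62;12m🬆[38;2;109;60;11m[48;2;42;8;32m🬺[38;2;87;48;9m[48;2;40;8;31m🬏[38;2;41;8;31m[48;2;38;8;30m🬎[38;2;41;8;31m[48;2;38;8;30m🬎[0m
[38;2;36;7;28m[48;2;33;7;27m🬎[38;2;36;7;28m[48;2;33;7;27m🬎[38;2;111;62;12m[48;2;35;7;28m🬦[38;2;124;69;13m[48;2;106;58;11m🬆[38;2;118;66;13m[48;2;101;56;11m🬆[38;2;112;63;13m[48;2;94;52;10m🬆[38;2;103;57;11m[48;2;87;48;9m🬆[38;2;95;53;10m[48;2;78;43;8m🬆[38;2;85;47;9m[48;2;67;37;7m🬆[38;2;61;34;6m[48;2;38;14;16m🬛[38;2;36;7;28m[48;2;33;7;27m🬎[38;2;36;7;28m[48;2;33;7;27m🬎[0m
[38;2;30;6;24m[48;2;27;6;23m🬎[38;2;30;6;24m[48;2;27;6;23m🬎[38;2;74;41;8m[48;2;29;6;24m▐[38;2;85;47;9m[48;2;66;36;7m🬆[38;2;81;45;8m[48;2;64;35;6m🬆[38;2;76;42;8m[48;2;58;32;6m🬆[38;2;69;38;7m[48;2;51;28;5m🬆[38;2;60;33;6m[48;2;42;23;4m🬆[38;2;49;27;5m[48;2;31;17;3m🬆[38;2;40;22;4m[48;2;29;16;3m🬀[38;2;30;6;24m[48;2;27;6;23m🬎[38;2;30;6;24m[48;2;27;6;23m🬎[0m
[38;2;25;5;21m[48;2;22;5;20m🬎[38;2;25;5;21m[48;2;22;5;20m🬎[38;2;25;5;21m[48;2;22;5;20m🬎[38;2;36;20;3m[48;2;22;5;20m🬬[38;2;46;25;5m[48;2;29;16;3m🬂[38;2;41;23;4m[48;2;29;16;3m🬂[38;2;37;20;4m[48;2;29;16;3m🬀[38;2;29;16;3m[48;2;29;16;3m [38;2;29;16;3m[48;2;29;16;3m [38;2;29;16;3m[48;2;23;5;20m🬄[38;2;25;5;21m[48;2;22;5;20m🬎[38;2;25;5;21m[48;2;22;5;20m🬎[0m
[38;2;20;4;19m[48;2;17;4;17m🬂[38;2;20;4;19m[48;2;17;4;17m🬂[38;2;20;4;19m[48;2;17;4;17m🬂[38;2;20;4;19m[48;2;17;4;17m🬂[38;2;29;16;3m[48;2;17;4;17m🬂[38;2;29;16;3m[48;2;17;4;17m🬎[38;2;29;16;3m[48;2;17;4;17m🬎[38;2;29;16;3m[48;2;17;4;17m🬆[38;2;29;16;3m[48;2;18;4;17m🬀[38;2;20;4;19m[48;2;17;4;17m🬂[38;2;20;4;19m[48;2;17;4;17m🬂[38;2;20;4;19m[48;2;17;4;17m🬂[0m
</frame>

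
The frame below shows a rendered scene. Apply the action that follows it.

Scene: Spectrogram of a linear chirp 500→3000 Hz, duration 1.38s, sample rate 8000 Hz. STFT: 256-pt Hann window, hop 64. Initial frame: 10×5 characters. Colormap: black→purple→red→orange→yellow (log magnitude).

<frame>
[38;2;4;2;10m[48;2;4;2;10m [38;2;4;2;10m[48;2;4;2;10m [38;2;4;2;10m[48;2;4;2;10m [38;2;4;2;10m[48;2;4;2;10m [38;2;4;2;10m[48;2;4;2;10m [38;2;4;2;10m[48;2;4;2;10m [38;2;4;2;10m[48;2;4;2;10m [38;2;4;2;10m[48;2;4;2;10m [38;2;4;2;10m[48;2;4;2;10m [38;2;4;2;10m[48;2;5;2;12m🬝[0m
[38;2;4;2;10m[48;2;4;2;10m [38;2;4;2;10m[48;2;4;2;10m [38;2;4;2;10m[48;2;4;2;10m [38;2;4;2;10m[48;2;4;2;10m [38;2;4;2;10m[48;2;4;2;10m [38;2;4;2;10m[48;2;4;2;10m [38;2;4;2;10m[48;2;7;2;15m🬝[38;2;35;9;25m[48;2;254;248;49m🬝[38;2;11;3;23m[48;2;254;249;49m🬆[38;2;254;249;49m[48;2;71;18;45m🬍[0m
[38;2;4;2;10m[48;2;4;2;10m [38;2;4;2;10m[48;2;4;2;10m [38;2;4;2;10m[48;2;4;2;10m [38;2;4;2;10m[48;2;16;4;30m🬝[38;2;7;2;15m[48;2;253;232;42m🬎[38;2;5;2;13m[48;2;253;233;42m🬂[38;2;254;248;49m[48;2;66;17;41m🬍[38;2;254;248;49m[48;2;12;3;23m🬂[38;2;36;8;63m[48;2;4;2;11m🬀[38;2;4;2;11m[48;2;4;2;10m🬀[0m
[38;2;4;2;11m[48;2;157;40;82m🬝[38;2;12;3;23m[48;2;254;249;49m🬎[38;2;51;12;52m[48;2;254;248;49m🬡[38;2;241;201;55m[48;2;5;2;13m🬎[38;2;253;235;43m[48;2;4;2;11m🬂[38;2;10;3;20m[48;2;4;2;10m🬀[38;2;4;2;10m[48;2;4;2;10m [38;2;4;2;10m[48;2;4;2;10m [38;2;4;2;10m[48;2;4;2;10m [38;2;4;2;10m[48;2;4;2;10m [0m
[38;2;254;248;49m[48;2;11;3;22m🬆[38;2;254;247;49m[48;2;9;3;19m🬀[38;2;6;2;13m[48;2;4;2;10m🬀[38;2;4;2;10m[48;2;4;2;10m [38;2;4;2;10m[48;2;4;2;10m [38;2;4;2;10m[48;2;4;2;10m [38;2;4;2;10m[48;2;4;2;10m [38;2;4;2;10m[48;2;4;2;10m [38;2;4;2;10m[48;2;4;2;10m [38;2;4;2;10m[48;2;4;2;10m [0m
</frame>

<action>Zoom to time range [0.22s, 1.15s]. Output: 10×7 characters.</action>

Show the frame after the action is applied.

<frame>
[38;2;4;2;10m[48;2;4;2;10m [38;2;4;2;10m[48;2;4;2;10m [38;2;4;2;10m[48;2;4;2;10m [38;2;4;2;10m[48;2;4;2;10m [38;2;4;2;10m[48;2;4;2;10m [38;2;4;2;10m[48;2;4;2;10m [38;2;4;2;10m[48;2;4;2;10m [38;2;4;2;10m[48;2;4;2;10m [38;2;4;2;10m[48;2;4;2;10m [38;2;4;2;10m[48;2;4;2;10m [0m
[38;2;4;2;10m[48;2;4;2;10m [38;2;4;2;10m[48;2;4;2;10m [38;2;4;2;10m[48;2;4;2;10m [38;2;4;2;10m[48;2;4;2;10m [38;2;4;2;10m[48;2;4;2;10m [38;2;4;2;10m[48;2;4;2;10m [38;2;4;2;10m[48;2;4;2;10m [38;2;4;2;10m[48;2;4;2;10m [38;2;4;2;10m[48;2;4;2;10m [38;2;4;2;10m[48;2;4;2;10m [0m
[38;2;4;2;10m[48;2;4;2;10m [38;2;4;2;10m[48;2;4;2;10m [38;2;4;2;10m[48;2;4;2;10m [38;2;4;2;10m[48;2;4;2;10m [38;2;4;2;10m[48;2;4;2;10m [38;2;4;2;10m[48;2;4;2;10m [38;2;4;2;10m[48;2;5;2;12m🬝[38;2;4;2;11m[48;2;30;7;53m🬝[38;2;7;2;16m[48;2;253;234;43m🬎[38;2;8;2;17m[48;2;245;209;49m🬂[0m
[38;2;4;2;10m[48;2;4;2;10m [38;2;4;2;10m[48;2;4;2;10m [38;2;4;2;10m[48;2;4;2;11m🬝[38;2;4;2;10m[48;2;10;3;20m🬝[38;2;19;5;27m[48;2;254;248;49m🬝[38;2;13;3;26m[48;2;253;239;45m🬆[38;2;40;9;57m[48;2;254;238;45m🬡[38;2;245;209;49m[48;2;6;2;13m🬎[38;2;253;233;43m[48;2;7;2;16m🬂[38;2;36;8;63m[48;2;4;2;11m🬀[0m
[38;2;5;2;12m[48;2;59;14;89m🬝[38;2;11;3;21m[48;2;254;245;47m🬎[38;2;11;3;21m[48;2;253;233;42m🬂[38;2;244;206;51m[48;2;23;5;41m🬎[38;2;254;248;49m[48;2;45;12;31m🬂[38;2;218;89;54m[48;2;6;2;15m🬀[38;2;6;2;14m[48;2;4;2;10m🬀[38;2;4;2;10m[48;2;4;2;10m [38;2;4;2;10m[48;2;4;2;10m [38;2;4;2;10m[48;2;4;2;10m [0m
[38;2;254;248;49m[48;2;63;16;37m🬆[38;2;252;213;35m[48;2;6;2;14m🬂[38;2;18;4;33m[48;2;4;2;11m🬀[38;2;5;2;11m[48;2;4;2;10m🬀[38;2;4;2;10m[48;2;4;2;10m [38;2;4;2;10m[48;2;4;2;10m [38;2;4;2;10m[48;2;4;2;10m [38;2;4;2;10m[48;2;4;2;10m [38;2;4;2;10m[48;2;4;2;10m [38;2;4;2;10m[48;2;4;2;10m [0m
[38;2;4;2;10m[48;2;4;2;10m [38;2;4;2;10m[48;2;4;2;10m [38;2;4;2;10m[48;2;4;2;10m [38;2;4;2;10m[48;2;4;2;10m [38;2;4;2;10m[48;2;4;2;10m [38;2;4;2;10m[48;2;4;2;10m [38;2;4;2;10m[48;2;4;2;10m [38;2;4;2;10m[48;2;4;2;10m [38;2;4;2;10m[48;2;4;2;10m [38;2;4;2;10m[48;2;4;2;10m [0m
</frame>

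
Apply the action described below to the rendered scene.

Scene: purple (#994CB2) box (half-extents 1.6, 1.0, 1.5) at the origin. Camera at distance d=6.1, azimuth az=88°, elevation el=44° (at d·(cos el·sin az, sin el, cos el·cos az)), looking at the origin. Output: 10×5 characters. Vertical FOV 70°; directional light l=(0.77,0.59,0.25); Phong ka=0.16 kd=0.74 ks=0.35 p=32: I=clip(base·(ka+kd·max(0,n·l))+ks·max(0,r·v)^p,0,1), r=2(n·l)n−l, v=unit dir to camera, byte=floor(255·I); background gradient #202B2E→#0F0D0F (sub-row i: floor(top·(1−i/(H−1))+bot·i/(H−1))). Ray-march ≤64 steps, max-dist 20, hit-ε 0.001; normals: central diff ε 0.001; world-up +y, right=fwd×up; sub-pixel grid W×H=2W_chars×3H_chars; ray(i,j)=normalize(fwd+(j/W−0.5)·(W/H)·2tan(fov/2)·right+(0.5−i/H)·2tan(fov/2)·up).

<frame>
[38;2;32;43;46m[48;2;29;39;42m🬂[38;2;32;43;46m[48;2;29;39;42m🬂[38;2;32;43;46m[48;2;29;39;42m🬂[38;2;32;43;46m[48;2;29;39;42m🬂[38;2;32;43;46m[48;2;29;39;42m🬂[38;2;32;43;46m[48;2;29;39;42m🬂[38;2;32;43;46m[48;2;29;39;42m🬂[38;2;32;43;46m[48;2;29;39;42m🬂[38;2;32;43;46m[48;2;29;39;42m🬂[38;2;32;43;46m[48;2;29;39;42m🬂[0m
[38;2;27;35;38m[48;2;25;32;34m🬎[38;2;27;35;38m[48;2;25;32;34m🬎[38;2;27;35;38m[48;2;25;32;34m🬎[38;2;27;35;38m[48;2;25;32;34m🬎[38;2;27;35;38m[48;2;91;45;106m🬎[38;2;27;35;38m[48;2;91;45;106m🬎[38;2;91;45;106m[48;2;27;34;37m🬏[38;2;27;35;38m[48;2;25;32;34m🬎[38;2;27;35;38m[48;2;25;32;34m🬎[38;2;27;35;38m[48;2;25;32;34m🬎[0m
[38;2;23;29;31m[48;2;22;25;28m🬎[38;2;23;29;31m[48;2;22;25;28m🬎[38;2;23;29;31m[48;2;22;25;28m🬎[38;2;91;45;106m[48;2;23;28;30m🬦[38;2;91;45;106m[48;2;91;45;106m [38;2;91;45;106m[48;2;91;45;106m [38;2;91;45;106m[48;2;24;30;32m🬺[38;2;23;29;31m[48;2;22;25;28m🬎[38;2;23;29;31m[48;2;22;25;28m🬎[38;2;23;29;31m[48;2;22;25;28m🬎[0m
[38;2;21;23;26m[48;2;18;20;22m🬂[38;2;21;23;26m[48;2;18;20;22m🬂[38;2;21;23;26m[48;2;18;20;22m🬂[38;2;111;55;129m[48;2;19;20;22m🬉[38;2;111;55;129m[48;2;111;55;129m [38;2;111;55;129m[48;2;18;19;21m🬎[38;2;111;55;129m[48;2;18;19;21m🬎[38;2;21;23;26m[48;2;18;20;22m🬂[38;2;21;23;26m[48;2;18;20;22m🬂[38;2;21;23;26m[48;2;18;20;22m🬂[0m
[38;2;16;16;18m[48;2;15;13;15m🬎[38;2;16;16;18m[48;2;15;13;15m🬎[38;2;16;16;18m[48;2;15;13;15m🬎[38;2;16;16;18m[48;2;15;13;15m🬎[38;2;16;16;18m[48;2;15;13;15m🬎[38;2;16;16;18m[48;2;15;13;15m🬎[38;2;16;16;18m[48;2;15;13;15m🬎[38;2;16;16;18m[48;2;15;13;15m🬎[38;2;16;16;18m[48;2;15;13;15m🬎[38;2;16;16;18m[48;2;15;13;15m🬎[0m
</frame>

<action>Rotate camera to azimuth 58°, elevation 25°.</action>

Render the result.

<frame>
[38;2;32;43;46m[48;2;29;39;42m🬂[38;2;32;43;46m[48;2;29;39;42m🬂[38;2;32;43;46m[48;2;29;39;42m🬂[38;2;32;43;46m[48;2;29;39;42m🬂[38;2;32;43;46m[48;2;29;39;42m🬂[38;2;32;43;46m[48;2;29;39;42m🬂[38;2;32;43;46m[48;2;29;39;42m🬂[38;2;32;43;46m[48;2;29;39;42m🬂[38;2;32;43;46m[48;2;29;39;42m🬂[38;2;32;43;46m[48;2;29;39;42m🬂[0m
[38;2;27;35;38m[48;2;25;32;34m🬎[38;2;27;35;38m[48;2;25;32;34m🬎[38;2;27;35;38m[48;2;25;32;34m🬎[38;2;27;35;38m[48;2;25;32;34m🬎[38;2;27;35;38m[48;2;25;32;34m🬎[38;2;27;35;38m[48;2;25;32;34m🬎[38;2;27;35;38m[48;2;25;32;34m🬎[38;2;27;35;38m[48;2;25;32;34m🬎[38;2;27;35;38m[48;2;25;32;34m🬎[38;2;27;35;38m[48;2;25;32;34m🬎[0m
[38;2;23;29;31m[48;2;22;25;28m🬎[38;2;23;29;31m[48;2;22;25;28m🬎[38;2;23;29;31m[48;2;22;25;28m🬎[38;2;91;45;106m[48;2;34;27;42m🬁[38;2;52;26;61m[48;2;96;47;111m🬓[38;2;91;45;106m[48;2;111;55;129m🬆[38;2;91;45;106m[48;2;111;55;129m🬂[38;2;104;51;121m[48;2;23;27;30m▌[38;2;23;29;31m[48;2;22;25;28m🬎[38;2;23;29;31m[48;2;22;25;28m🬎[0m
[38;2;21;23;26m[48;2;18;20;22m🬂[38;2;21;23;26m[48;2;18;20;22m🬂[38;2;21;23;26m[48;2;18;20;22m🬂[38;2;21;23;26m[48;2;18;20;22m🬂[38;2;111;55;129m[48;2;40;23;47m▐[38;2;111;55;129m[48;2;18;19;21m🬝[38;2;111;55;129m[48;2;18;19;21m🬆[38;2;21;23;26m[48;2;18;20;22m🬂[38;2;21;23;26m[48;2;18;20;22m🬂[38;2;21;23;26m[48;2;18;20;22m🬂[0m
[38;2;16;16;18m[48;2;15;13;15m🬎[38;2;16;16;18m[48;2;15;13;15m🬎[38;2;16;16;18m[48;2;15;13;15m🬎[38;2;16;16;18m[48;2;15;13;15m🬎[38;2;16;16;18m[48;2;15;13;15m🬎[38;2;16;16;18m[48;2;15;13;15m🬎[38;2;16;16;18m[48;2;15;13;15m🬎[38;2;16;16;18m[48;2;15;13;15m🬎[38;2;16;16;18m[48;2;15;13;15m🬎[38;2;16;16;18m[48;2;15;13;15m🬎[0m
</frame>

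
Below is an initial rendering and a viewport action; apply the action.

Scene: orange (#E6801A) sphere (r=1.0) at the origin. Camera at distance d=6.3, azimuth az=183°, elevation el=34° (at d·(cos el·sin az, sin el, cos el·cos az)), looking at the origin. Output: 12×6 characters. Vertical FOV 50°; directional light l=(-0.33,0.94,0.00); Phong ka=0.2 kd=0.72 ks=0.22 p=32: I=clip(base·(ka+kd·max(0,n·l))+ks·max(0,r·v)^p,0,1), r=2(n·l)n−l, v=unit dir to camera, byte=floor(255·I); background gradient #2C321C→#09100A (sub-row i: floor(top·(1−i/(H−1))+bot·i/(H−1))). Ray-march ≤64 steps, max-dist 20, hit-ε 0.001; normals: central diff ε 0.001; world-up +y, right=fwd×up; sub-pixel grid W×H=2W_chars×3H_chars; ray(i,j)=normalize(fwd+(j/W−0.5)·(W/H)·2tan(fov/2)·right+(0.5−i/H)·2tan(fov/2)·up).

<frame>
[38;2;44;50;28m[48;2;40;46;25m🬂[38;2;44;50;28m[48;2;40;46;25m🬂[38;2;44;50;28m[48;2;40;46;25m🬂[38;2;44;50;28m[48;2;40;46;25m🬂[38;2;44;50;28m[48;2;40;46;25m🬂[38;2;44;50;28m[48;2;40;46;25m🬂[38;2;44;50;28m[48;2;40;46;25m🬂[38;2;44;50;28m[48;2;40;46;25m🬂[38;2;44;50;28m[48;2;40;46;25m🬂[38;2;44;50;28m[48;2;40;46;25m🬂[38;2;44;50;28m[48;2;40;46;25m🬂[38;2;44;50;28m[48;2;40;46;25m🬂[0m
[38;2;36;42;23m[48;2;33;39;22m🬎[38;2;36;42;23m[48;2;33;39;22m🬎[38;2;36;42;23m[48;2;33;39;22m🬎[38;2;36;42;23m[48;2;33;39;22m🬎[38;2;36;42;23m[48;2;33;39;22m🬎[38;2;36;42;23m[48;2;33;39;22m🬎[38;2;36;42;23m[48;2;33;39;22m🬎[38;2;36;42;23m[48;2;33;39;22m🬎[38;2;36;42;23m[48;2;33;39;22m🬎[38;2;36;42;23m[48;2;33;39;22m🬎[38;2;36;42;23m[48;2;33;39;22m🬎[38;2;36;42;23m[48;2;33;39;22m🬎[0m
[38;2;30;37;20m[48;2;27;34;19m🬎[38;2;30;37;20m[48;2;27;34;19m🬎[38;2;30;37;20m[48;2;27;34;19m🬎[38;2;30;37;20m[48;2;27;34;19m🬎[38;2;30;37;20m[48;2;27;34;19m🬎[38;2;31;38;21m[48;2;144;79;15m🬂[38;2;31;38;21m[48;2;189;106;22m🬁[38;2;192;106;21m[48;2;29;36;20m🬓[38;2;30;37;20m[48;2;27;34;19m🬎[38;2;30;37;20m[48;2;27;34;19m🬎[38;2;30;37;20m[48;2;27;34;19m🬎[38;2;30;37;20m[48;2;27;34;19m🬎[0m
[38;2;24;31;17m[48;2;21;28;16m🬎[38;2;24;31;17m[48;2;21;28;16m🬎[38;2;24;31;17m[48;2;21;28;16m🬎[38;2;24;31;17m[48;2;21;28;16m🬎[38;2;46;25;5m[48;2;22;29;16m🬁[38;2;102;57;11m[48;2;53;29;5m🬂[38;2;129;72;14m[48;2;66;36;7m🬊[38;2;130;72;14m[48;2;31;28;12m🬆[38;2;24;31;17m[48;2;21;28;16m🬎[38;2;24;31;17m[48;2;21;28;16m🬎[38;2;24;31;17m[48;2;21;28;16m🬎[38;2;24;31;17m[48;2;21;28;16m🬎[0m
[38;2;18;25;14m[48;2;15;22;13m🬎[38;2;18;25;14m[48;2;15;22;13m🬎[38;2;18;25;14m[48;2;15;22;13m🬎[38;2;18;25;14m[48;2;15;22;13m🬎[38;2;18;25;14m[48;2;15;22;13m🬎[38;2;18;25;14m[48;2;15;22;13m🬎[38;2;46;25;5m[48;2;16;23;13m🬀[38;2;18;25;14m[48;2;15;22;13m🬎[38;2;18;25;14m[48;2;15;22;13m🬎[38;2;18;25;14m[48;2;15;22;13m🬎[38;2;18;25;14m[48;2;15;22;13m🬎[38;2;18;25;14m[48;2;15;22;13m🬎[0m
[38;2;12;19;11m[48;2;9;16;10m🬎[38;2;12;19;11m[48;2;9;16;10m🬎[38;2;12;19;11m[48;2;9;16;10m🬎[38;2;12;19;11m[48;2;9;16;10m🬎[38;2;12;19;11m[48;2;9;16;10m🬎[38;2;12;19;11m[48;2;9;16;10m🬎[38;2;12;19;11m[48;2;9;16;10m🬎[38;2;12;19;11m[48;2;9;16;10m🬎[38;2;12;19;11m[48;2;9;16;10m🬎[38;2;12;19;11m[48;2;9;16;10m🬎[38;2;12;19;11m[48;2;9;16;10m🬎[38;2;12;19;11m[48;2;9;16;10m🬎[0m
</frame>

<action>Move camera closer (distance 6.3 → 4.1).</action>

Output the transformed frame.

<frame>
[38;2;44;50;28m[48;2;40;46;25m🬂[38;2;44;50;28m[48;2;40;46;25m🬂[38;2;44;50;28m[48;2;40;46;25m🬂[38;2;44;50;28m[48;2;40;46;25m🬂[38;2;44;50;28m[48;2;40;46;25m🬂[38;2;44;50;28m[48;2;40;46;25m🬂[38;2;44;50;28m[48;2;40;46;25m🬂[38;2;44;50;28m[48;2;40;46;25m🬂[38;2;44;50;28m[48;2;40;46;25m🬂[38;2;44;50;28m[48;2;40;46;25m🬂[38;2;44;50;28m[48;2;40;46;25m🬂[38;2;44;50;28m[48;2;40;46;25m🬂[0m
[38;2;36;42;23m[48;2;33;39;22m🬎[38;2;36;42;23m[48;2;33;39;22m🬎[38;2;36;42;23m[48;2;33;39;22m🬎[38;2;36;42;23m[48;2;33;39;22m🬎[38;2;36;42;23m[48;2;33;39;22m🬎[38;2;36;42;23m[48;2;178;99;20m🬎[38;2;36;42;23m[48;2;203;112;22m🬎[38;2;210;117;23m[48;2;35;41;23m🬏[38;2;36;42;23m[48;2;33;39;22m🬎[38;2;36;42;23m[48;2;33;39;22m🬎[38;2;36;42;23m[48;2;33;39;22m🬎[38;2;36;42;23m[48;2;33;39;22m🬎[0m
[38;2;30;37;20m[48;2;27;34;19m🬎[38;2;30;37;20m[48;2;27;34;19m🬎[38;2;30;37;20m[48;2;27;34;19m🬎[38;2;30;37;20m[48;2;27;34;19m🬎[38;2;31;38;21m[48;2;116;64;12m🬀[38;2;167;92;18m[48;2;141;78;15m🬊[38;2;211;128;44m[48;2;170;95;20m🬉[38;2;195;109;23m[48;2;169;94;19m🬎[38;2;176;97;19m[48;2;29;36;20m🬓[38;2;30;37;20m[48;2;27;34;19m🬎[38;2;30;37;20m[48;2;27;34;19m🬎[38;2;30;37;20m[48;2;27;34;19m🬎[0m
[38;2;24;31;17m[48;2;21;28;16m🬎[38;2;24;31;17m[48;2;21;28;16m🬎[38;2;24;31;17m[48;2;21;28;16m🬎[38;2;24;31;17m[48;2;21;28;16m🬎[38;2;79;44;8m[48;2;46;25;5m🬊[38;2;113;62;12m[48;2;77;42;8m🬊[38;2;133;73;14m[48;2;99;55;10m🬊[38;2;137;76;15m[48;2;100;55;11m🬎[38;2;120;66;13m[48;2;23;30;17m▌[38;2;24;31;17m[48;2;21;28;16m🬎[38;2;24;31;17m[48;2;21;28;16m🬎[38;2;24;31;17m[48;2;21;28;16m🬎[0m
[38;2;18;25;14m[48;2;15;22;13m🬎[38;2;18;25;14m[48;2;15;22;13m🬎[38;2;18;25;14m[48;2;15;22;13m🬎[38;2;18;25;14m[48;2;15;22;13m🬎[38;2;46;25;5m[48;2;16;23;13m🬁[38;2;46;25;5m[48;2;15;22;13m🬎[38;2;54;29;5m[48;2;15;22;13m🬎[38;2;60;33;6m[48;2;15;22;13m🬆[38;2;18;25;14m[48;2;15;22;13m🬎[38;2;18;25;14m[48;2;15;22;13m🬎[38;2;18;25;14m[48;2;15;22;13m🬎[38;2;18;25;14m[48;2;15;22;13m🬎[0m
[38;2;12;19;11m[48;2;9;16;10m🬎[38;2;12;19;11m[48;2;9;16;10m🬎[38;2;12;19;11m[48;2;9;16;10m🬎[38;2;12;19;11m[48;2;9;16;10m🬎[38;2;12;19;11m[48;2;9;16;10m🬎[38;2;12;19;11m[48;2;9;16;10m🬎[38;2;12;19;11m[48;2;9;16;10m🬎[38;2;12;19;11m[48;2;9;16;10m🬎[38;2;12;19;11m[48;2;9;16;10m🬎[38;2;12;19;11m[48;2;9;16;10m🬎[38;2;12;19;11m[48;2;9;16;10m🬎[38;2;12;19;11m[48;2;9;16;10m🬎[0m
</frame>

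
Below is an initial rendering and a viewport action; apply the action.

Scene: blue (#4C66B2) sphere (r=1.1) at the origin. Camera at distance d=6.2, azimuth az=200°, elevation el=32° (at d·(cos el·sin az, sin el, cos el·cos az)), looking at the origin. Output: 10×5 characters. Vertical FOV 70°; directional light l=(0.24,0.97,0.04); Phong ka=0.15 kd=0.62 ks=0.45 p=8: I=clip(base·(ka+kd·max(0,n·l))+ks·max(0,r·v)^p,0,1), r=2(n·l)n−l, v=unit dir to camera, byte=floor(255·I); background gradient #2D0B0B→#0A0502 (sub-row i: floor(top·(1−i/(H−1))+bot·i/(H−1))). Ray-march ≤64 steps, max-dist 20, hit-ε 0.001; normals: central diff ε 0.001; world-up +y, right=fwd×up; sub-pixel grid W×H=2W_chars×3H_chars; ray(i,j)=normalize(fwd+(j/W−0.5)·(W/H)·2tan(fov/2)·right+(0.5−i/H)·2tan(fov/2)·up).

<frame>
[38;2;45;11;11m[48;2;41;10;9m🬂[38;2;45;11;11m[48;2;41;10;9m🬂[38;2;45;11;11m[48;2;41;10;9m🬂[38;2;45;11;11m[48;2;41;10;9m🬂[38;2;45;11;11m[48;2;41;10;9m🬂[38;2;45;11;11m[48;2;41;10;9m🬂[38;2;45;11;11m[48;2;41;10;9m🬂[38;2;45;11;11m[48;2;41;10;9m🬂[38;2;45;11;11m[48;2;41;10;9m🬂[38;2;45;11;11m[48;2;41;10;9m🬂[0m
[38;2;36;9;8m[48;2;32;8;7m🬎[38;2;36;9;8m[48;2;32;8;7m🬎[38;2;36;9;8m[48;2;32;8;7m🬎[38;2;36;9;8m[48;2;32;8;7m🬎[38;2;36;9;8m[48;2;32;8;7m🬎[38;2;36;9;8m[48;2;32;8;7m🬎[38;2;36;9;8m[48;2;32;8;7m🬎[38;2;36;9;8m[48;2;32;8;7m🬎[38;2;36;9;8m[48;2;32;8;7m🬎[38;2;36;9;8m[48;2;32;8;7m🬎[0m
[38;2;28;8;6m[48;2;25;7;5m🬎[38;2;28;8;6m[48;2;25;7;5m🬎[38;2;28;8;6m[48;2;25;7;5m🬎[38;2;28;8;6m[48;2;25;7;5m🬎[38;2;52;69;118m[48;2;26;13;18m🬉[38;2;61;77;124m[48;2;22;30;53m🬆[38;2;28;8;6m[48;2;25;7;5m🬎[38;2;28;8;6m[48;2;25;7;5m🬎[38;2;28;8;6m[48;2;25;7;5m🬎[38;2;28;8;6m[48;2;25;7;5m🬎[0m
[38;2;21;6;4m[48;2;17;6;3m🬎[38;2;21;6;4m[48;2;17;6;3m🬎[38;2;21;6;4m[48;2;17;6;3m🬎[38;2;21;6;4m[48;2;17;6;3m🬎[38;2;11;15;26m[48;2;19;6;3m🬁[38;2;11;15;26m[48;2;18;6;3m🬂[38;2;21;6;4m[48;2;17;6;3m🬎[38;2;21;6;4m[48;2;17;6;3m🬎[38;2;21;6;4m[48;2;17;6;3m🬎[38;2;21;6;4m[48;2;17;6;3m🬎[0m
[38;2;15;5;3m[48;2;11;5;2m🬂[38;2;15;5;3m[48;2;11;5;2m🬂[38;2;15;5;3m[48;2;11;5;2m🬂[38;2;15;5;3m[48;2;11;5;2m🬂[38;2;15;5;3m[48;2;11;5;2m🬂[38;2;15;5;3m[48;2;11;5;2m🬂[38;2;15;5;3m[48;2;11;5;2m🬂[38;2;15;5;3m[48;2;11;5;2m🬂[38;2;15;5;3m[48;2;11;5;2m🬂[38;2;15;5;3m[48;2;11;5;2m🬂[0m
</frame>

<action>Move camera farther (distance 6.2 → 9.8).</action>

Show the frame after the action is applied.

<frame>
[38;2;45;11;11m[48;2;41;10;9m🬂[38;2;45;11;11m[48;2;41;10;9m🬂[38;2;45;11;11m[48;2;41;10;9m🬂[38;2;45;11;11m[48;2;41;10;9m🬂[38;2;45;11;11m[48;2;41;10;9m🬂[38;2;45;11;11m[48;2;41;10;9m🬂[38;2;45;11;11m[48;2;41;10;9m🬂[38;2;45;11;11m[48;2;41;10;9m🬂[38;2;45;11;11m[48;2;41;10;9m🬂[38;2;45;11;11m[48;2;41;10;9m🬂[0m
[38;2;36;9;8m[48;2;32;8;7m🬎[38;2;36;9;8m[48;2;32;8;7m🬎[38;2;36;9;8m[48;2;32;8;7m🬎[38;2;36;9;8m[48;2;32;8;7m🬎[38;2;36;9;8m[48;2;32;8;7m🬎[38;2;36;9;8m[48;2;32;8;7m🬎[38;2;36;9;8m[48;2;32;8;7m🬎[38;2;36;9;8m[48;2;32;8;7m🬎[38;2;36;9;8m[48;2;32;8;7m🬎[38;2;36;9;8m[48;2;32;8;7m🬎[0m
[38;2;28;8;6m[48;2;25;7;5m🬎[38;2;28;8;6m[48;2;25;7;5m🬎[38;2;28;8;6m[48;2;25;7;5m🬎[38;2;28;8;6m[48;2;25;7;5m🬎[38;2;44;60;105m[48;2;24;9;10m🬇[38;2;22;17;28m[48;2;107;122;167m🬸[38;2;28;8;6m[48;2;25;7;5m🬎[38;2;28;8;6m[48;2;25;7;5m🬎[38;2;28;8;6m[48;2;25;7;5m🬎[38;2;28;8;6m[48;2;25;7;5m🬎[0m
[38;2;21;6;4m[48;2;17;6;3m🬎[38;2;21;6;4m[48;2;17;6;3m🬎[38;2;21;6;4m[48;2;17;6;3m🬎[38;2;21;6;4m[48;2;17;6;3m🬎[38;2;21;6;4m[48;2;17;6;3m🬎[38;2;21;6;4m[48;2;17;6;3m🬎[38;2;21;6;4m[48;2;17;6;3m🬎[38;2;21;6;4m[48;2;17;6;3m🬎[38;2;21;6;4m[48;2;17;6;3m🬎[38;2;21;6;4m[48;2;17;6;3m🬎[0m
[38;2;15;5;3m[48;2;11;5;2m🬂[38;2;15;5;3m[48;2;11;5;2m🬂[38;2;15;5;3m[48;2;11;5;2m🬂[38;2;15;5;3m[48;2;11;5;2m🬂[38;2;15;5;3m[48;2;11;5;2m🬂[38;2;15;5;3m[48;2;11;5;2m🬂[38;2;15;5;3m[48;2;11;5;2m🬂[38;2;15;5;3m[48;2;11;5;2m🬂[38;2;15;5;3m[48;2;11;5;2m🬂[38;2;15;5;3m[48;2;11;5;2m🬂[0m
</frame>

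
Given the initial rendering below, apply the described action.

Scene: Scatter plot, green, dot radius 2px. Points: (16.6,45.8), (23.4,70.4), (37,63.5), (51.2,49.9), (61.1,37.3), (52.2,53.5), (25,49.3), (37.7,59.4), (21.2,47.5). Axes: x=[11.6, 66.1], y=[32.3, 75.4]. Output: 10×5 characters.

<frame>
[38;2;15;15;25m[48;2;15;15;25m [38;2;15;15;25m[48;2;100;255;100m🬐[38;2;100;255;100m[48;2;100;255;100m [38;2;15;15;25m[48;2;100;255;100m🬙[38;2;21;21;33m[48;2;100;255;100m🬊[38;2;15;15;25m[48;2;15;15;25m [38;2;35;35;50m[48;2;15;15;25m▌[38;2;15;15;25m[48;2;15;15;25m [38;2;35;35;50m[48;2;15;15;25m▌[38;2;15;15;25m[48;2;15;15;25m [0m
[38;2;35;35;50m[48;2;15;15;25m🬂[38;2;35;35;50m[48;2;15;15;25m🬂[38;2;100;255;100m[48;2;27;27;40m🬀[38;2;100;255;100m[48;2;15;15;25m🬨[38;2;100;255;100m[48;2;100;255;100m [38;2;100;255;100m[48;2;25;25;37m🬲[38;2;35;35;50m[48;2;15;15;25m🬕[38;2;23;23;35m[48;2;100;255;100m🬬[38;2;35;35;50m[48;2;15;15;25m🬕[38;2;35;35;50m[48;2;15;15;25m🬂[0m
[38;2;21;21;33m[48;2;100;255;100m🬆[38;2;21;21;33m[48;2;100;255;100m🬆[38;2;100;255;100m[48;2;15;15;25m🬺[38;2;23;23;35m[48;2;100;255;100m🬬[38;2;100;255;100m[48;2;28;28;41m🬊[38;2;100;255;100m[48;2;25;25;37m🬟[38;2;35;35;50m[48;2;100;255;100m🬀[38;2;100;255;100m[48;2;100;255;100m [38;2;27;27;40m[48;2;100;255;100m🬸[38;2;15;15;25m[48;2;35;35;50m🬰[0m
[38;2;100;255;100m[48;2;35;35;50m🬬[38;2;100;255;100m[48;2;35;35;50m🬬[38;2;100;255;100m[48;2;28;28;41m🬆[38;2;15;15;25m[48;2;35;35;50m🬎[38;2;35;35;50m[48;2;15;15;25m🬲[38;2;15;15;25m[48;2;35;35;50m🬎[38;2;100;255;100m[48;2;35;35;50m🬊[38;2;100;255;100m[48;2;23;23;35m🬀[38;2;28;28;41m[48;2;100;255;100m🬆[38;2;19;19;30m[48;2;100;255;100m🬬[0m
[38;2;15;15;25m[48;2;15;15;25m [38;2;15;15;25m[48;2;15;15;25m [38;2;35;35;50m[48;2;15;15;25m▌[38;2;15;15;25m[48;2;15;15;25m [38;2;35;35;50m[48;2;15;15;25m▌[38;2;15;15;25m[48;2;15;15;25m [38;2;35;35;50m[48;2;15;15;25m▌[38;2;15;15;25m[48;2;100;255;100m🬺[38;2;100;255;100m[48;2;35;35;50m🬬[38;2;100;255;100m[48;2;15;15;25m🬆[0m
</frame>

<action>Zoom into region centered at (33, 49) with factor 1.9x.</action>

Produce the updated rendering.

<frame>
[38;2;15;15;25m[48;2;15;15;25m [38;2;15;15;25m[48;2;15;15;25m [38;2;35;35;50m[48;2;15;15;25m▌[38;2;15;15;25m[48;2;15;15;25m [38;2;35;35;50m[48;2;15;15;25m▌[38;2;100;255;100m[48;2;15;15;25m🬊[38;2;100;255;100m[48;2;15;15;25m🬝[38;2;100;255;100m[48;2;15;15;25m🬀[38;2;35;35;50m[48;2;15;15;25m▌[38;2;15;15;25m[48;2;15;15;25m [0m
[38;2;23;23;35m[48;2;100;255;100m🬝[38;2;23;23;35m[48;2;100;255;100m🬝[38;2;100;255;100m[48;2;28;28;41m🬱[38;2;35;35;50m[48;2;15;15;25m🬂[38;2;35;35;50m[48;2;15;15;25m🬕[38;2;35;35;50m[48;2;15;15;25m🬂[38;2;35;35;50m[48;2;15;15;25m🬕[38;2;35;35;50m[48;2;15;15;25m🬂[38;2;35;35;50m[48;2;15;15;25m🬕[38;2;35;35;50m[48;2;15;15;25m🬂[0m
[38;2;100;255;100m[48;2;100;255;100m [38;2;100;255;100m[48;2;15;15;25m🬝[38;2;100;255;100m[48;2;15;15;25m🬝[38;2;100;255;100m[48;2;23;23;35m🬀[38;2;35;35;50m[48;2;15;15;25m🬛[38;2;15;15;25m[48;2;35;35;50m🬰[38;2;35;35;50m[48;2;15;15;25m🬛[38;2;15;15;25m[48;2;35;35;50m🬰[38;2;35;35;50m[48;2;15;15;25m🬛[38;2;15;15;25m[48;2;35;35;50m🬰[0m
[38;2;23;23;35m[48;2;100;255;100m🬺[38;2;15;15;25m[48;2;35;35;50m🬎[38;2;35;35;50m[48;2;15;15;25m🬲[38;2;15;15;25m[48;2;35;35;50m🬎[38;2;35;35;50m[48;2;15;15;25m🬲[38;2;15;15;25m[48;2;35;35;50m🬎[38;2;35;35;50m[48;2;15;15;25m🬲[38;2;15;15;25m[48;2;35;35;50m🬎[38;2;35;35;50m[48;2;15;15;25m🬲[38;2;15;15;25m[48;2;35;35;50m🬎[0m
[38;2;15;15;25m[48;2;15;15;25m [38;2;15;15;25m[48;2;15;15;25m [38;2;35;35;50m[48;2;15;15;25m▌[38;2;15;15;25m[48;2;15;15;25m [38;2;35;35;50m[48;2;15;15;25m▌[38;2;15;15;25m[48;2;15;15;25m [38;2;35;35;50m[48;2;15;15;25m▌[38;2;15;15;25m[48;2;15;15;25m [38;2;35;35;50m[48;2;15;15;25m▌[38;2;15;15;25m[48;2;15;15;25m [0m
</frame>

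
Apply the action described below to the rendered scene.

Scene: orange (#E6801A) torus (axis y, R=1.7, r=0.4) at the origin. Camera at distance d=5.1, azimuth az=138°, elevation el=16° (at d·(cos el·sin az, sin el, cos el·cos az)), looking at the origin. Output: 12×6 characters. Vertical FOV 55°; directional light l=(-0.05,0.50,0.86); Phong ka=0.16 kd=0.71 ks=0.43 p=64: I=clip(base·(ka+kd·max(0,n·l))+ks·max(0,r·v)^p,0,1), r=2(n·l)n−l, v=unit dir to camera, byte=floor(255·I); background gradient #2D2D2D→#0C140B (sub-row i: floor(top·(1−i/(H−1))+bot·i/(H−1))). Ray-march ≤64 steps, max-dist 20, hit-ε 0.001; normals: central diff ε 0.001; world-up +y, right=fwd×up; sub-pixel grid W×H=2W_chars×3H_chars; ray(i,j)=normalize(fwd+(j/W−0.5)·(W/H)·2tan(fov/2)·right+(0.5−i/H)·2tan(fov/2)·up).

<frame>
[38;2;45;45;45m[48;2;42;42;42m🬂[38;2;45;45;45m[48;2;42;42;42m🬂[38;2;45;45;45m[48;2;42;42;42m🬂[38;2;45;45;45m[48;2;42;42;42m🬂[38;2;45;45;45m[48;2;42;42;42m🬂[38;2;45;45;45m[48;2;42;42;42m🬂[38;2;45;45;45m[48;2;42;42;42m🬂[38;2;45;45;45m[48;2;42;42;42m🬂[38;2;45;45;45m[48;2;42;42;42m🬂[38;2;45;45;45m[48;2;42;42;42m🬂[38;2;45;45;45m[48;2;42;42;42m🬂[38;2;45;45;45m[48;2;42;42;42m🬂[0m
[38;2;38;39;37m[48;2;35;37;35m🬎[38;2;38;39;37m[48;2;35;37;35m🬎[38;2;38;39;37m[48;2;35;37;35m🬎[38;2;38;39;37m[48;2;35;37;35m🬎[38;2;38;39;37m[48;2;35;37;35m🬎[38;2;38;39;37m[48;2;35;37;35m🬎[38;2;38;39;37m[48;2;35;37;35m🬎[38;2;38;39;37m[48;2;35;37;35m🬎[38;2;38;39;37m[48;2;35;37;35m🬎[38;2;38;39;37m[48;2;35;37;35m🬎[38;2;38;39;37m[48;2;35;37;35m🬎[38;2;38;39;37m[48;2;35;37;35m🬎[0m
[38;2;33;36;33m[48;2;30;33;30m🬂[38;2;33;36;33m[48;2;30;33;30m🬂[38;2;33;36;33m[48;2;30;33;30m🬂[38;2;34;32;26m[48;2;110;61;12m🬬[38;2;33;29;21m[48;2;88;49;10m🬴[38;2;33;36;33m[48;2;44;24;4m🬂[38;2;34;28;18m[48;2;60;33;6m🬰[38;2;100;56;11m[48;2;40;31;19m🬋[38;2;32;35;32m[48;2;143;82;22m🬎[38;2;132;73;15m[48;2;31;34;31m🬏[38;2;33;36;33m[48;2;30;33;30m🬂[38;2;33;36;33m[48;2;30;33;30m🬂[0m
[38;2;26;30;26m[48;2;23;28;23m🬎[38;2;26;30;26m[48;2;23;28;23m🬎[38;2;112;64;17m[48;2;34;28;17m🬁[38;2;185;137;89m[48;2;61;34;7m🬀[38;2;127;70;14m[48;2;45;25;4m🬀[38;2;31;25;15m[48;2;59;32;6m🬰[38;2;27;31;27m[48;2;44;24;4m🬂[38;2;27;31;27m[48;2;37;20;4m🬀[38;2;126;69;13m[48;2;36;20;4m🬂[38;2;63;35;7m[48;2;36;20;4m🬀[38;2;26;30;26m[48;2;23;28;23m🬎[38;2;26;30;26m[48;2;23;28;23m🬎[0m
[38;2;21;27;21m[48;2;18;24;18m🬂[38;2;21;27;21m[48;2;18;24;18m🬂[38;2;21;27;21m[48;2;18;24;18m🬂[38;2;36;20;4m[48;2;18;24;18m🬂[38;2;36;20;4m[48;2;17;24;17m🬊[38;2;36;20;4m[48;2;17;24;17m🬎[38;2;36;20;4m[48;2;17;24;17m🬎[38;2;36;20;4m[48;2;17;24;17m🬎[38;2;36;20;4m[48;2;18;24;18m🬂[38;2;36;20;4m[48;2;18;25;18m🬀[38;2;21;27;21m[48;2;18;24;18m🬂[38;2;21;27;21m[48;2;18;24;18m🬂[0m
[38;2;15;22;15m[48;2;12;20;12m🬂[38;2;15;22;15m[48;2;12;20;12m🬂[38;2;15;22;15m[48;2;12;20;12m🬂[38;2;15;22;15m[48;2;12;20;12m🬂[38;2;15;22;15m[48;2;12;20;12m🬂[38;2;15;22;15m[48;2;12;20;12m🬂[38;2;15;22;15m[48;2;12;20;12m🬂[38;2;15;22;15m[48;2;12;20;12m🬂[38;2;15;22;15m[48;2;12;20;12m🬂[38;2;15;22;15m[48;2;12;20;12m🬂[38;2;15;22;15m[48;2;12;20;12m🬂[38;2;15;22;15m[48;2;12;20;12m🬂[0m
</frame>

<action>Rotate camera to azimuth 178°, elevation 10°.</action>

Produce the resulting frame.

<frame>
[38;2;45;45;45m[48;2;42;42;42m🬂[38;2;45;45;45m[48;2;42;42;42m🬂[38;2;45;45;45m[48;2;42;42;42m🬂[38;2;45;45;45m[48;2;42;42;42m🬂[38;2;45;45;45m[48;2;42;42;42m🬂[38;2;45;45;45m[48;2;42;42;42m🬂[38;2;45;45;45m[48;2;42;42;42m🬂[38;2;45;45;45m[48;2;42;42;42m🬂[38;2;45;45;45m[48;2;42;42;42m🬂[38;2;45;45;45m[48;2;42;42;42m🬂[38;2;45;45;45m[48;2;42;42;42m🬂[38;2;45;45;45m[48;2;42;42;42m🬂[0m
[38;2;38;39;37m[48;2;35;37;35m🬎[38;2;38;39;37m[48;2;35;37;35m🬎[38;2;38;39;37m[48;2;35;37;35m🬎[38;2;38;39;37m[48;2;35;37;35m🬎[38;2;38;39;37m[48;2;35;37;35m🬎[38;2;38;39;37m[48;2;35;37;35m🬎[38;2;38;39;37m[48;2;35;37;35m🬎[38;2;38;39;37m[48;2;35;37;35m🬎[38;2;38;39;37m[48;2;35;37;35m🬎[38;2;38;39;37m[48;2;35;37;35m🬎[38;2;38;39;37m[48;2;35;37;35m🬎[38;2;38;39;37m[48;2;35;37;35m🬎[0m
[38;2;33;36;33m[48;2;30;33;30m🬂[38;2;33;36;33m[48;2;30;33;30m🬂[38;2;33;36;33m[48;2;30;33;30m🬂[38;2;32;35;32m[48;2;115;65;15m🬎[38;2;32;35;32m[48;2;41;23;4m🬎[38;2;32;35;32m[48;2;36;20;4m🬎[38;2;32;35;32m[48;2;36;20;4m🬎[38;2;32;35;32m[48;2;36;20;4m🬎[38;2;33;32;26m[48;2;107;62;17m🬝[38;2;119;66;13m[48;2;31;34;31m🬏[38;2;33;36;33m[48;2;30;33;30m🬂[38;2;33;36;33m[48;2;30;33;30m🬂[0m
[38;2;26;30;26m[48;2;23;28;23m🬎[38;2;26;30;26m[48;2;23;28;23m🬎[38;2;25;29;25m[48;2;36;20;4m▌[38;2;36;20;4m[48;2;36;20;4m [38;2;36;20;4m[48;2;36;20;4m [38;2;36;20;4m[48;2;36;20;4m [38;2;36;20;4m[48;2;36;20;4m [38;2;36;20;4m[48;2;36;20;4m [38;2;36;20;4m[48;2;36;20;4m [38;2;36;20;4m[48;2;36;20;4m [38;2;26;30;26m[48;2;23;28;23m🬎[38;2;26;30;26m[48;2;23;28;23m🬎[0m
[38;2;21;27;21m[48;2;18;24;18m🬂[38;2;21;27;21m[48;2;18;24;18m🬂[38;2;21;27;21m[48;2;18;24;18m🬂[38;2;21;27;21m[48;2;18;24;18m🬂[38;2;36;20;4m[48;2;18;24;18m🬂[38;2;36;20;4m[48;2;18;24;18m🬂[38;2;36;20;4m[48;2;18;24;18m🬂[38;2;36;20;4m[48;2;18;24;18m🬂[38;2;36;20;4m[48;2;18;25;18m🬀[38;2;21;27;21m[48;2;18;24;18m🬂[38;2;21;27;21m[48;2;18;24;18m🬂[38;2;21;27;21m[48;2;18;24;18m🬂[0m
[38;2;15;22;15m[48;2;12;20;12m🬂[38;2;15;22;15m[48;2;12;20;12m🬂[38;2;15;22;15m[48;2;12;20;12m🬂[38;2;15;22;15m[48;2;12;20;12m🬂[38;2;15;22;15m[48;2;12;20;12m🬂[38;2;15;22;15m[48;2;12;20;12m🬂[38;2;15;22;15m[48;2;12;20;12m🬂[38;2;15;22;15m[48;2;12;20;12m🬂[38;2;15;22;15m[48;2;12;20;12m🬂[38;2;15;22;15m[48;2;12;20;12m🬂[38;2;15;22;15m[48;2;12;20;12m🬂[38;2;15;22;15m[48;2;12;20;12m🬂[0m
</frame>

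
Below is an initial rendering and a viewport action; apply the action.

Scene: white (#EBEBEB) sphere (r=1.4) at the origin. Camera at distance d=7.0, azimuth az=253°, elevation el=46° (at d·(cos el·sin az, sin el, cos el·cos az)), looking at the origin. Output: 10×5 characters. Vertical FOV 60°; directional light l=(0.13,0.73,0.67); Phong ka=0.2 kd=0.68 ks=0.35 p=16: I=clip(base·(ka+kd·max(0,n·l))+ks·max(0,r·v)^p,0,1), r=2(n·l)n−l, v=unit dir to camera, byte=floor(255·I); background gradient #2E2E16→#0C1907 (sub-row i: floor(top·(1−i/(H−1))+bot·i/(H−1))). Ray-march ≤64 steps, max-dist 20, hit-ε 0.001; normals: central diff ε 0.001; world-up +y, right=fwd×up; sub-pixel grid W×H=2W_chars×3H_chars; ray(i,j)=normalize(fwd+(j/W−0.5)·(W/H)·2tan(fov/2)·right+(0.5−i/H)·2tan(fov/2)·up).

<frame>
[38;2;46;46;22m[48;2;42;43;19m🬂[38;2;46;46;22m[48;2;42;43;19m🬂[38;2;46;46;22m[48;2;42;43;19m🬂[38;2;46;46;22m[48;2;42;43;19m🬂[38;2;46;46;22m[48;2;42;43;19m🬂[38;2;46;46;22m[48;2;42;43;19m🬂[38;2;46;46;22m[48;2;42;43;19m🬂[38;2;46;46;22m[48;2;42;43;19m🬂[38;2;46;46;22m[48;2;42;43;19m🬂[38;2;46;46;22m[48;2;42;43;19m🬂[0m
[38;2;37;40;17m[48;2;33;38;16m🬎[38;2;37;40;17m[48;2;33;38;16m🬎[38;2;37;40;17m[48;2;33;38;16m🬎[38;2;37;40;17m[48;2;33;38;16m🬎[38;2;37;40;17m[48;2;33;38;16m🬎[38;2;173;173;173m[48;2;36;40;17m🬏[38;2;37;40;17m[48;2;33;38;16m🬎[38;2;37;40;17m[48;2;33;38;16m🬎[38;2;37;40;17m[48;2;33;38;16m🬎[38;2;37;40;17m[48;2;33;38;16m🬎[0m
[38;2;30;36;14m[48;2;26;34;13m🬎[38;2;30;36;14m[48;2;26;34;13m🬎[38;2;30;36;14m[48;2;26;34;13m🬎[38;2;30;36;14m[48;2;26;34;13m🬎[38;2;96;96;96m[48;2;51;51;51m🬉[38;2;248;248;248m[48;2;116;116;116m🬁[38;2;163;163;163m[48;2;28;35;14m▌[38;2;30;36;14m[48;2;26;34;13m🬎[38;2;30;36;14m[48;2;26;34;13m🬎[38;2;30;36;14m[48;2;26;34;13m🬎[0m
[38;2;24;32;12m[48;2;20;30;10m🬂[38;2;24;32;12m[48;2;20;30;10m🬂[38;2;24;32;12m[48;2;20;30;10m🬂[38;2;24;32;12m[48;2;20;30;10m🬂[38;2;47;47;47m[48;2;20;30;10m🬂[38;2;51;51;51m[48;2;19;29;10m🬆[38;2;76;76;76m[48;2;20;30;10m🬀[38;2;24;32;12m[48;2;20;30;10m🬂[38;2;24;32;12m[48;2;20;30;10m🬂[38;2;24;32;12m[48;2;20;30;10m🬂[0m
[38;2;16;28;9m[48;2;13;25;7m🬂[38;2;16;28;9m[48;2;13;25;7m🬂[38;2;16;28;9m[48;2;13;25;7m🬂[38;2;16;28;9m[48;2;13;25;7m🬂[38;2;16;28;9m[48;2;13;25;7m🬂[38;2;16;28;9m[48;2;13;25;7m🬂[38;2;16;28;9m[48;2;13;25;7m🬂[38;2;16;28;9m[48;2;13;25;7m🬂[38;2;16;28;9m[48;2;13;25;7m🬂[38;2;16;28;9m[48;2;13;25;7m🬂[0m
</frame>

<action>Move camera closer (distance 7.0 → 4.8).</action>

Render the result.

<frame>
[38;2;46;46;22m[48;2;42;43;19m🬂[38;2;46;46;22m[48;2;42;43;19m🬂[38;2;46;46;22m[48;2;42;43;19m🬂[38;2;46;46;22m[48;2;42;43;19m🬂[38;2;46;46;22m[48;2;42;43;19m🬂[38;2;46;46;22m[48;2;42;43;19m🬂[38;2;46;46;22m[48;2;42;43;19m🬂[38;2;46;46;22m[48;2;42;43;19m🬂[38;2;46;46;22m[48;2;42;43;19m🬂[38;2;46;46;22m[48;2;42;43;19m🬂[0m
[38;2;37;40;17m[48;2;33;38;16m🬎[38;2;37;40;17m[48;2;33;38;16m🬎[38;2;37;40;17m[48;2;33;38;16m🬎[38;2;36;40;17m[48;2;69;69;69m🬝[38;2;37;40;17m[48;2;125;125;125m🬆[38;2;38;41;18m[48;2;177;177;177m🬂[38;2;37;40;17m[48;2;203;203;203m🬎[38;2;37;40;17m[48;2;33;38;16m🬎[38;2;37;40;17m[48;2;33;38;16m🬎[38;2;37;40;17m[48;2;33;38;16m🬎[0m
[38;2;30;36;14m[48;2;26;34;13m🬎[38;2;30;36;14m[48;2;26;34;13m🬎[38;2;30;36;14m[48;2;26;34;13m🬎[38;2;50;50;50m[48;2;28;35;14m▐[38;2;93;93;93m[48;2;58;58;58m🬊[38;2;145;145;145m[48;2;103;103;103m🬂[38;2;199;199;199m[48;2;136;136;136m🬂[38;2;30;36;14m[48;2;26;34;13m🬎[38;2;30;36;14m[48;2;26;34;13m🬎[38;2;30;36;14m[48;2;26;34;13m🬎[0m
[38;2;24;32;12m[48;2;20;30;10m🬂[38;2;24;32;12m[48;2;20;30;10m🬂[38;2;24;32;12m[48;2;20;30;10m🬂[38;2;47;47;47m[48;2;20;30;10m🬉[38;2;47;47;47m[48;2;19;29;10m🬬[38;2;76;76;76m[48;2;49;49;49m🬁[38;2;81;81;81m[48;2;19;29;10m🬎[38;2;24;32;12m[48;2;20;30;10m🬂[38;2;24;32;12m[48;2;20;30;10m🬂[38;2;24;32;12m[48;2;20;30;10m🬂[0m
[38;2;16;28;9m[48;2;13;25;7m🬂[38;2;16;28;9m[48;2;13;25;7m🬂[38;2;16;28;9m[48;2;13;25;7m🬂[38;2;16;28;9m[48;2;13;25;7m🬂[38;2;16;28;9m[48;2;13;25;7m🬂[38;2;16;28;9m[48;2;13;25;7m🬂[38;2;16;28;9m[48;2;13;25;7m🬂[38;2;16;28;9m[48;2;13;25;7m🬂[38;2;16;28;9m[48;2;13;25;7m🬂[38;2;16;28;9m[48;2;13;25;7m🬂[0m
</frame>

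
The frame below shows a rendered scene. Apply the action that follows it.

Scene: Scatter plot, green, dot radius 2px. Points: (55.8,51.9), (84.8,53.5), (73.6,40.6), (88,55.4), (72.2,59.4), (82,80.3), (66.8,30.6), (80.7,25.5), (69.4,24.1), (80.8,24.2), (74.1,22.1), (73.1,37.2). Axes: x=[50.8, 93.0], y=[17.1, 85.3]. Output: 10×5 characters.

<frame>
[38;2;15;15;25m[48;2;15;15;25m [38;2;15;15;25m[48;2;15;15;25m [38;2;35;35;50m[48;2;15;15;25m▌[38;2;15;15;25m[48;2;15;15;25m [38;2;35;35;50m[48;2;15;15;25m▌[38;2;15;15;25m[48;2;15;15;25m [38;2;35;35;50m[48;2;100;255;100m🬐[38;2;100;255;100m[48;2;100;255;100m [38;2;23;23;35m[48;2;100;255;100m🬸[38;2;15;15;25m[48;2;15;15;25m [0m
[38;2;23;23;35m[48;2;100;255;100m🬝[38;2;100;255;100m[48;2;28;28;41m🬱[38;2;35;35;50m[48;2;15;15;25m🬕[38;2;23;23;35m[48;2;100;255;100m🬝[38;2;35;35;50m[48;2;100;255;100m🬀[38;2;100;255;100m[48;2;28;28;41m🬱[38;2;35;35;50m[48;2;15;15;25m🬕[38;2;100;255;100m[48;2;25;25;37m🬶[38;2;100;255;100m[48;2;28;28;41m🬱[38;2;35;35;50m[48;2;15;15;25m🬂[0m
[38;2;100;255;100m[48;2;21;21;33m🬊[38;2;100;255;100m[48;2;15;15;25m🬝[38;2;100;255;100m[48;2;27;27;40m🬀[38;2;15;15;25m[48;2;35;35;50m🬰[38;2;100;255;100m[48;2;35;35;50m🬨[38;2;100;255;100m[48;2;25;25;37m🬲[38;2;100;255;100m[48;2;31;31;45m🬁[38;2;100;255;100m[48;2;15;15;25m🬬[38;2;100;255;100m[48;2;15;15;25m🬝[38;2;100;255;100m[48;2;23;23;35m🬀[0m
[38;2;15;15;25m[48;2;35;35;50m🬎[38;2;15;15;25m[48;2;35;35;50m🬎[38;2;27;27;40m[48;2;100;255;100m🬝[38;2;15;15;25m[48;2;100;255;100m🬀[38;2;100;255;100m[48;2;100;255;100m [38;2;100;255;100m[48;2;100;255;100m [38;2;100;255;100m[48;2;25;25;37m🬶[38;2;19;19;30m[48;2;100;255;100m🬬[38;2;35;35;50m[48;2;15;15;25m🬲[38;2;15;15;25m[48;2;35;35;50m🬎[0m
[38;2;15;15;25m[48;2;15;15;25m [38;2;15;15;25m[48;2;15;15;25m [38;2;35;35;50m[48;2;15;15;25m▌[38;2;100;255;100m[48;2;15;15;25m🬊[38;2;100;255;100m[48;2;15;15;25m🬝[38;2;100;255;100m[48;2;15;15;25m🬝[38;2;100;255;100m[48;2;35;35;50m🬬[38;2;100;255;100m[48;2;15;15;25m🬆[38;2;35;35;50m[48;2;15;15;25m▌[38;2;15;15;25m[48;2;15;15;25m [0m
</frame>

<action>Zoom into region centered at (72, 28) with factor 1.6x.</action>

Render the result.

<frame>
[38;2;15;15;25m[48;2;15;15;25m [38;2;15;15;25m[48;2;15;15;25m [38;2;35;35;50m[48;2;15;15;25m▌[38;2;15;15;25m[48;2;15;15;25m [38;2;28;28;41m[48;2;100;255;100m🬆[38;2;100;255;100m[48;2;15;15;25m🬺[38;2;23;23;35m[48;2;100;255;100m🬬[38;2;15;15;25m[48;2;15;15;25m [38;2;35;35;50m[48;2;15;15;25m▌[38;2;15;15;25m[48;2;15;15;25m [0m
[38;2;35;35;50m[48;2;15;15;25m🬂[38;2;35;35;50m[48;2;15;15;25m🬂[38;2;35;35;50m[48;2;100;255;100m🬆[38;2;23;23;35m[48;2;100;255;100m🬬[38;2;100;255;100m[48;2;28;28;41m🬊[38;2;100;255;100m[48;2;15;15;25m🬝[38;2;100;255;100m[48;2;27;27;40m🬀[38;2;23;23;35m[48;2;100;255;100m🬝[38;2;35;35;50m[48;2;15;15;25m🬕[38;2;35;35;50m[48;2;15;15;25m🬂[0m
[38;2;15;15;25m[48;2;35;35;50m🬰[38;2;23;23;35m[48;2;100;255;100m🬺[38;2;100;255;100m[48;2;35;35;50m🬬[38;2;100;255;100m[48;2;100;255;100m [38;2;28;28;41m[48;2;100;255;100m🬊[38;2;15;15;25m[48;2;100;255;100m🬀[38;2;25;25;37m[48;2;100;255;100m🬂[38;2;100;255;100m[48;2;100;255;100m [38;2;100;255;100m[48;2;15;15;25m🬺[38;2;15;15;25m[48;2;35;35;50m🬰[0m
[38;2;15;15;25m[48;2;35;35;50m🬎[38;2;15;15;25m[48;2;35;35;50m🬎[38;2;35;35;50m[48;2;15;15;25m🬲[38;2;100;255;100m[48;2;28;28;41m🬊[38;2;100;255;100m[48;2;27;27;40m🬀[38;2;100;255;100m[48;2;28;28;41m🬊[38;2;100;255;100m[48;2;27;27;40m🬀[38;2;100;255;100m[48;2;28;28;41m🬊[38;2;100;255;100m[48;2;27;27;40m🬀[38;2;15;15;25m[48;2;35;35;50m🬎[0m
[38;2;15;15;25m[48;2;15;15;25m [38;2;15;15;25m[48;2;15;15;25m [38;2;35;35;50m[48;2;15;15;25m▌[38;2;15;15;25m[48;2;15;15;25m [38;2;35;35;50m[48;2;15;15;25m▌[38;2;15;15;25m[48;2;15;15;25m [38;2;35;35;50m[48;2;15;15;25m▌[38;2;15;15;25m[48;2;15;15;25m [38;2;35;35;50m[48;2;15;15;25m▌[38;2;15;15;25m[48;2;15;15;25m [0m
</frame>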